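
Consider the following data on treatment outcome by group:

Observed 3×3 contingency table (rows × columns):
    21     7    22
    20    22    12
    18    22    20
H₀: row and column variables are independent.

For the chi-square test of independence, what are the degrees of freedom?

degrees of freedom = 4

df = (r−1)(c−1) = (3−1)·(3−1) = 4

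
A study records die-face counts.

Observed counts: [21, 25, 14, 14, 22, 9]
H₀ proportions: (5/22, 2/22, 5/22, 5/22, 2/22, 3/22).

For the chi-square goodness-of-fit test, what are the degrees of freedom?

df = k − 1 = 6 − 1 = 5

degrees of freedom = 5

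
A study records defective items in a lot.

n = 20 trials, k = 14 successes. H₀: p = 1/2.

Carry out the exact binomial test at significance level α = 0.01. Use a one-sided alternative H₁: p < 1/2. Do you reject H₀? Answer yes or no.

reject H₀: no

Exact binomial: n=20, k=14, p₀=1/2=0.5000
P(X≤14) from Σ C(n,i)·p₀^i·(1−p₀)^(n−i)
p-value (one-sided, H₁ less) = 0.97931
At α=0.01: p ≥ α → fail to reject H₀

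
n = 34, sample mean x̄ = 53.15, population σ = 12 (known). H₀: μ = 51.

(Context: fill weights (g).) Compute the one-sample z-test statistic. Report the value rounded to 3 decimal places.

test statistic = 1.045

SE = σ/√n = 12/√34 = 2.0580
z = (x̄−μ₀)/SE = (53.15−51)/2.0580 = 1.0447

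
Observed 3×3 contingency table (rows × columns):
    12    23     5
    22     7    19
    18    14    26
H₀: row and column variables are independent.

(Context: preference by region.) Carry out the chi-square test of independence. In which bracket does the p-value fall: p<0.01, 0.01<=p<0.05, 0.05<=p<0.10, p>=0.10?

Row totals [40, 48, 58], col totals [52, 44, 50], n=146
χ² = (12−14.25)²/14.25 + (23−12.05)²/12.05 + (5−13.70)²/13.70 + (22−17.10)²/17.10 + (7−14.47)²/14.47 + (19−16.44)²/16.44 + (18−20.66)²/20.66 + (14−17.48)²/17.48 + (26−19.86)²/19.86 = 24.4053
df = 4
p-value (upper-tail) = 0.00007
→ bracket: p<0.01

p-value bracket: p<0.01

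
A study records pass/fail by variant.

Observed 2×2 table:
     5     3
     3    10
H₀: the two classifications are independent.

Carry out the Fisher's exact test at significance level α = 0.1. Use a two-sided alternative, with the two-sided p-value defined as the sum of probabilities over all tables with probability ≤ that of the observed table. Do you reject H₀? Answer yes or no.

reject H₀: no

Margins: r₁=8, r₂=13, c₁=8, c₂=13, n=21
p_obs = C(8,5)·C(13,3)/C(21,8); sum pmf over tables with pmf ≤ p_obs
p-value (two-sided) = 0.16374
At α=0.1: p ≥ α → fail to reject H₀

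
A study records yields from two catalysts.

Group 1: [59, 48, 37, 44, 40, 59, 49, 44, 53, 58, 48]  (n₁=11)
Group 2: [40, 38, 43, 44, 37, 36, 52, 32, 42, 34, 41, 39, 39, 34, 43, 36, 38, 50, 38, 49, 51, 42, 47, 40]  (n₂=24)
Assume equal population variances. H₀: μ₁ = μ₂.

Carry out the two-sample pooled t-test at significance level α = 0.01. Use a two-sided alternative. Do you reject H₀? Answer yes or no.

reject H₀: yes

x̄₁=49.000, s₁=7.576, n₁=11
x̄₂=41.042, s₂=5.528, n₂=24
s_p² = [10·7.576² + 23·5.528²]/33 = 38.6957
SE = √(s_p²·(1/11+1/24)) = 2.2650
t = (49.000−41.042)/2.2650 = 3.5137
df = 33
p-value (two-sided) = 0.00131
At α=0.01: p < α → reject H₀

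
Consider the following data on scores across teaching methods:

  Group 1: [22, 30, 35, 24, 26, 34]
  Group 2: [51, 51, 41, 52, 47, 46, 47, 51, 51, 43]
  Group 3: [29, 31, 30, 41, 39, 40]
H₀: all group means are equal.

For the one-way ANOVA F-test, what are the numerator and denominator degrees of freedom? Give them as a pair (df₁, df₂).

k = 3 groups, N = 22 total
df = (k−1, N−k) = (3−1, 22−3) = (2, 19)

degrees of freedom = [2, 19]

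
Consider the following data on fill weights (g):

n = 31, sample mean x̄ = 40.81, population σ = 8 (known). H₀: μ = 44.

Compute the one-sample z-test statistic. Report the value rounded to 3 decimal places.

SE = σ/√n = 8/√31 = 1.4368
z = (x̄−μ₀)/SE = (40.81−44)/1.4368 = -2.2201

test statistic = -2.220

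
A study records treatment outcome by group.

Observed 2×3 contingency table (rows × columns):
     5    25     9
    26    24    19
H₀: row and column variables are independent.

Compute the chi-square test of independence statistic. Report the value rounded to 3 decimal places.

test statistic = 10.277

Row totals [39, 69], col totals [31, 49, 28], n=108
χ² = (5−11.19)²/11.19 + (25−17.69)²/17.69 + (9−10.11)²/10.11 + (26−19.81)²/19.81 + (24−31.31)²/31.31 + (19−17.89)²/17.89 = 10.2773
df = 2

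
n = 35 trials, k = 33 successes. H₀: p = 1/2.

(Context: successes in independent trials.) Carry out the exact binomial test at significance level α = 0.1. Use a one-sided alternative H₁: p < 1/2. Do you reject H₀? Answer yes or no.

Exact binomial: n=35, k=33, p₀=1/2=0.5000
P(X≤33) from Σ C(n,i)·p₀^i·(1−p₀)^(n−i)
p-value (one-sided, H₁ less) = 1.00000
At α=0.1: p ≥ α → fail to reject H₀

reject H₀: no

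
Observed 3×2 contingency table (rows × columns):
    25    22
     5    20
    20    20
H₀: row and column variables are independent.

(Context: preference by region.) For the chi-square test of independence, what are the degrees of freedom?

df = (r−1)(c−1) = (3−1)·(2−1) = 2

degrees of freedom = 2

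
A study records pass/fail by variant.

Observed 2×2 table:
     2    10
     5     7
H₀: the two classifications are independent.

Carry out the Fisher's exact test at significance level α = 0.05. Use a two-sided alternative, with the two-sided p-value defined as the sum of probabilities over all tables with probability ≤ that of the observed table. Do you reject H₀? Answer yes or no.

reject H₀: no

Margins: r₁=12, r₂=12, c₁=7, c₂=17, n=24
p_obs = C(12,2)·C(12,5)/C(24,7); sum pmf over tables with pmf ≤ p_obs
p-value (two-sided) = 0.37071
At α=0.05: p ≥ α → fail to reject H₀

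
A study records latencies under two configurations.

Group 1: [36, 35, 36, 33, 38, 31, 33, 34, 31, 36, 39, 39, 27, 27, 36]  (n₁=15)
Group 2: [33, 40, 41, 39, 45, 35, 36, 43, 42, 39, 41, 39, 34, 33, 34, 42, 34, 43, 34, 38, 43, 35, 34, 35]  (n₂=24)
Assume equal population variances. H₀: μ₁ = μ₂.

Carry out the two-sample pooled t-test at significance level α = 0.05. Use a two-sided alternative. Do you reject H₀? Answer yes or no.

reject H₀: yes

x̄₁=34.067, s₁=3.788, n₁=15
x̄₂=38.000, s₂=3.856, n₂=24
s_p² = [14·3.788² + 23·3.856²]/37 = 14.6739
SE = √(s_p²·(1/15+1/24)) = 1.2608
t = (34.067−38.000)/1.2608 = -3.1197
df = 37
p-value (two-sided) = 0.00350
At α=0.05: p < α → reject H₀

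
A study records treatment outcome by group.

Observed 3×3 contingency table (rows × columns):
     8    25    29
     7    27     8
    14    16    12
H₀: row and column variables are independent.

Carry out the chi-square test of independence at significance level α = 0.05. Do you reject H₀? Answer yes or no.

Row totals [62, 42, 42], col totals [29, 68, 49], n=146
χ² = (8−12.32)²/12.32 + (25−28.88)²/28.88 + (29−20.81)²/20.81 + (7−8.34)²/8.34 + (27−19.56)²/19.56 + (8−14.10)²/14.10 + (14−8.34)²/8.34 + (16−19.56)²/19.56 + (12−14.10)²/14.10 = 15.7349
df = 4
p-value (upper-tail) = 0.00340
At α=0.05: p < α → reject H₀

reject H₀: yes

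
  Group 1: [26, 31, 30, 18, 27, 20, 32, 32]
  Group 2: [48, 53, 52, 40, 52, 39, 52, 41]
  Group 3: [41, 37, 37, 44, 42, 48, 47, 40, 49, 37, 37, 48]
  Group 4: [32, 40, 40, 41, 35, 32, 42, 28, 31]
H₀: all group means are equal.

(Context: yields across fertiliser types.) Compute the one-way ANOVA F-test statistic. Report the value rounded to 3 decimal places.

test statistic = 22.277

Group means [27.00, 47.12, 42.25, 35.67], grand mean 38.405
SSB = Σnᵢ(x̄ᵢ−x̄)² = 1893.794; SSW = ΣΣ(x−x̄ᵢ)² = 935.125
MSB = 1893.794/3 = 631.2646; MSW = 935.125/33 = 28.3371
F = MSB/MSW = 22.2770
df = (3, 33)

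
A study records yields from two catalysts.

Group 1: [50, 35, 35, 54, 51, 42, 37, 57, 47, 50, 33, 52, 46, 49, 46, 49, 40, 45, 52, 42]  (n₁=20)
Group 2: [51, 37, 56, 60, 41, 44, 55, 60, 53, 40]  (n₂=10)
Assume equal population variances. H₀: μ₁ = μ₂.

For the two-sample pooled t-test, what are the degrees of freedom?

df = n₁ + n₂ − 2 = 20 + 10 − 2 = 28

degrees of freedom = 28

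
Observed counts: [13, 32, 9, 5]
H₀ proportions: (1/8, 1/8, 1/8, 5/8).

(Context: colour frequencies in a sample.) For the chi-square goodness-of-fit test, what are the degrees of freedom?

df = k − 1 = 4 − 1 = 3

degrees of freedom = 3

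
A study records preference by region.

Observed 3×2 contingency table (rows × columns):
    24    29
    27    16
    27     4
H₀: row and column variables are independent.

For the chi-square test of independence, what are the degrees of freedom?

df = (r−1)(c−1) = (3−1)·(2−1) = 2

degrees of freedom = 2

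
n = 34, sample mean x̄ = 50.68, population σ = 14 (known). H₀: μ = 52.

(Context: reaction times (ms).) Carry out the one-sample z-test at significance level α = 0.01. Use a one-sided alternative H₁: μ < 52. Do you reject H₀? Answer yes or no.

SE = σ/√n = 14/√34 = 2.4010
z = (x̄−μ₀)/SE = (50.68−52)/2.4010 = -0.5498
p-value (one-sided, H₁ less) = 0.29124
At α=0.01: p ≥ α → fail to reject H₀

reject H₀: no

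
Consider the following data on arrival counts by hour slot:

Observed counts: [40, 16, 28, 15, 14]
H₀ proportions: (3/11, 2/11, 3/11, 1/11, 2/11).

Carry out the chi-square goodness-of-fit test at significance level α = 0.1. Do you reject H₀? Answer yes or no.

n = 113; E_i = n·p_i = [30.82, 20.55, 30.82, 10.27, 20.55]
χ² = (40−30.82)²/30.82 + (16−20.55)²/20.55 + (28−30.82)²/30.82 + (15−10.27)²/10.27 + (14−20.55)²/20.55 = 8.2596
df = 4
p-value (upper-tail) = 0.08252
At α=0.1: p < α → reject H₀

reject H₀: yes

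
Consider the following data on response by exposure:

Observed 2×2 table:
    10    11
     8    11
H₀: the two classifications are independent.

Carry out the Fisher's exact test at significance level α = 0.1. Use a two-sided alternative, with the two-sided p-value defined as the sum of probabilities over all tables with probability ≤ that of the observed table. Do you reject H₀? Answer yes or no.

reject H₀: no

Margins: r₁=21, r₂=19, c₁=18, c₂=22, n=40
p_obs = C(21,10)·C(19,8)/C(40,18); sum pmf over tables with pmf ≤ p_obs
p-value (two-sided) = 0.76052
At α=0.1: p ≥ α → fail to reject H₀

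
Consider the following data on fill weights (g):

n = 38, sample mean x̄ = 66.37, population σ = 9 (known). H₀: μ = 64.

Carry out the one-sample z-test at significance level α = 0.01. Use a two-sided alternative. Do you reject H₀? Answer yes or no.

SE = σ/√n = 9/√38 = 1.4600
z = (x̄−μ₀)/SE = (66.37−64)/1.4600 = 1.6233
p-value (two-sided) = 0.10453
At α=0.01: p ≥ α → fail to reject H₀

reject H₀: no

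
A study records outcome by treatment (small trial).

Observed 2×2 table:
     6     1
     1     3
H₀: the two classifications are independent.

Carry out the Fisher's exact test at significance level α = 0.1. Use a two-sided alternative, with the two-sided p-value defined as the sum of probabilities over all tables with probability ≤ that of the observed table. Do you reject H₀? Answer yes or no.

Margins: r₁=7, r₂=4, c₁=7, c₂=4, n=11
p_obs = C(7,6)·C(4,1)/C(11,7); sum pmf over tables with pmf ≤ p_obs
p-value (two-sided) = 0.08788
At α=0.1: p < α → reject H₀

reject H₀: yes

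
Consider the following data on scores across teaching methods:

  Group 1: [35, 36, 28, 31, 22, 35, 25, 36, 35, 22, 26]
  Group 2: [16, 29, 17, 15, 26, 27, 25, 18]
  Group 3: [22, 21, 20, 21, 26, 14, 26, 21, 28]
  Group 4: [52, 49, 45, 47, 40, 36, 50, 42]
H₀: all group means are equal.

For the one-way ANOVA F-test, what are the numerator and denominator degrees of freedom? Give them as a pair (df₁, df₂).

k = 4 groups, N = 36 total
df = (k−1, N−k) = (4−1, 36−4) = (3, 32)

degrees of freedom = [3, 32]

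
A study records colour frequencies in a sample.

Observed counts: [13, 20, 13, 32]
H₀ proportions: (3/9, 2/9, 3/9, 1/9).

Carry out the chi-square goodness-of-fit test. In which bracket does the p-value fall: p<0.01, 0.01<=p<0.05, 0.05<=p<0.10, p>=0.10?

n = 78; E_i = n·p_i = [26.00, 17.33, 26.00, 8.67]
χ² = (13−26.00)²/26.00 + (20−17.33)²/17.33 + (13−26.00)²/26.00 + (32−8.67)²/8.67 = 76.2308
df = 3
p-value (upper-tail) = 0.00000
→ bracket: p<0.01

p-value bracket: p<0.01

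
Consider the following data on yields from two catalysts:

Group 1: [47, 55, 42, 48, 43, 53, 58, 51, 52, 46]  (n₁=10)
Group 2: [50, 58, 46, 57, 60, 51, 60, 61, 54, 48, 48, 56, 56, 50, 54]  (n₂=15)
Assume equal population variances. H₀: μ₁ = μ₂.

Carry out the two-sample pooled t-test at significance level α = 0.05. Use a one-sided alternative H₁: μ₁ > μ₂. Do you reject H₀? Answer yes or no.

reject H₀: no

x̄₁=49.500, s₁=5.191, n₁=10
x̄₂=53.933, s₂=4.862, n₂=15
s_p² = [9·5.191² + 14·4.862²]/23 = 24.9319
SE = √(s_p²·(1/10+1/15)) = 2.0385
t = (49.500−53.933)/2.0385 = -2.1748
df = 23
p-value (one-sided, H₁ greater) = 0.97991
At α=0.05: p ≥ α → fail to reject H₀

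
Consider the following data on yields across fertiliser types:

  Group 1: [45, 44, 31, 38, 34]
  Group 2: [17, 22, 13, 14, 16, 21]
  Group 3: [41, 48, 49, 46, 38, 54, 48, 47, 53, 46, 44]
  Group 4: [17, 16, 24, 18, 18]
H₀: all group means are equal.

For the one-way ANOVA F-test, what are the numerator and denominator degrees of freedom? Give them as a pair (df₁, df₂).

degrees of freedom = [3, 23]

k = 4 groups, N = 27 total
df = (k−1, N−k) = (4−1, 27−4) = (3, 23)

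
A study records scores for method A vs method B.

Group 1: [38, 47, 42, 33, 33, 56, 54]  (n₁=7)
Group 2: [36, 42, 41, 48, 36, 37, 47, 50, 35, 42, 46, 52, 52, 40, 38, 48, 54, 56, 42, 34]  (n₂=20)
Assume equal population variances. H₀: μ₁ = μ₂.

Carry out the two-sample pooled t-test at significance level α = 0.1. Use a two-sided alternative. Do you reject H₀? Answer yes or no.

reject H₀: no

x̄₁=43.286, s₁=9.411, n₁=7
x̄₂=43.800, s₂=6.818, n₂=20
s_p² = [6·9.411² + 19·6.818²]/25 = 56.5851
SE = √(s_p²·(1/7+1/20)) = 3.3035
t = (43.286−43.800)/3.3035 = -0.1557
df = 25
p-value (two-sided) = 0.87753
At α=0.1: p ≥ α → fail to reject H₀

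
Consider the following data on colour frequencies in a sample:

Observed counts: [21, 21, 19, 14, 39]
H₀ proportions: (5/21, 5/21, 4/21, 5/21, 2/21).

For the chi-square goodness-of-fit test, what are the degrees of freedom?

df = k − 1 = 5 − 1 = 4

degrees of freedom = 4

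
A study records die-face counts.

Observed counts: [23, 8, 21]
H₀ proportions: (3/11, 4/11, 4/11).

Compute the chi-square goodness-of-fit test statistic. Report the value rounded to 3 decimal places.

n = 52; E_i = n·p_i = [14.18, 18.91, 18.91]
χ² = (23−14.18)²/14.18 + (8−18.91)²/18.91 + (21−18.91)²/18.91 = 12.0080
df = 2

test statistic = 12.008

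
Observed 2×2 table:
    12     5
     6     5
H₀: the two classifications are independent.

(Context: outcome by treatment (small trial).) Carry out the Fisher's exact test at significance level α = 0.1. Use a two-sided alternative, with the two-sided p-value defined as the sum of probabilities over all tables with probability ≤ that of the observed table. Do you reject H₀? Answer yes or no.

reject H₀: no

Margins: r₁=17, r₂=11, c₁=18, c₂=10, n=28
p_obs = C(17,12)·C(11,6)/C(28,18); sum pmf over tables with pmf ≤ p_obs
p-value (two-sided) = 0.44426
At α=0.1: p ≥ α → fail to reject H₀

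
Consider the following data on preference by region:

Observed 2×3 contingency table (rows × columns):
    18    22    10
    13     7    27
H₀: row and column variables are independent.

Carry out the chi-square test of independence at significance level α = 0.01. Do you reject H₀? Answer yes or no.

reject H₀: yes

Row totals [50, 47], col totals [31, 29, 37], n=97
χ² = (18−15.98)²/15.98 + (22−14.95)²/14.95 + (10−19.07)²/19.07 + (13−15.02)²/15.02 + (7−14.05)²/14.05 + (27−17.93)²/17.93 = 16.2987
df = 2
p-value (upper-tail) = 0.00029
At α=0.01: p < α → reject H₀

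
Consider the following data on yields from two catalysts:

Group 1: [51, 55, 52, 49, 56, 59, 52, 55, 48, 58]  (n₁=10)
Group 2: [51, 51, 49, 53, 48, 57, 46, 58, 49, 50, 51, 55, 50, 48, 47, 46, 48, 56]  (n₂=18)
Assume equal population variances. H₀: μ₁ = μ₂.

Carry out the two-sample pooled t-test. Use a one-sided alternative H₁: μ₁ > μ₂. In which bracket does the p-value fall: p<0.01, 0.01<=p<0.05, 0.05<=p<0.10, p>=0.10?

p-value bracket: 0.01<=p<0.05

x̄₁=53.500, s₁=3.689, n₁=10
x̄₂=50.722, s₂=3.691, n₂=18
s_p² = [9·3.689² + 17·3.691²]/26 = 13.6197
SE = √(s_p²·(1/10+1/18)) = 1.4555
t = (53.500−50.722)/1.4555 = 1.9084
df = 26
p-value (one-sided, H₁ greater) = 0.03372
→ bracket: 0.01<=p<0.05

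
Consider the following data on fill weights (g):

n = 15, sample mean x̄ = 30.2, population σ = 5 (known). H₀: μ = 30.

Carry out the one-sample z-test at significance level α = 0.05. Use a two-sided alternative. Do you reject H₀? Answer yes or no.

SE = σ/√n = 5/√15 = 1.2910
z = (x̄−μ₀)/SE = (30.2−30)/1.2910 = 0.1549
p-value (two-sided) = 0.87688
At α=0.05: p ≥ α → fail to reject H₀

reject H₀: no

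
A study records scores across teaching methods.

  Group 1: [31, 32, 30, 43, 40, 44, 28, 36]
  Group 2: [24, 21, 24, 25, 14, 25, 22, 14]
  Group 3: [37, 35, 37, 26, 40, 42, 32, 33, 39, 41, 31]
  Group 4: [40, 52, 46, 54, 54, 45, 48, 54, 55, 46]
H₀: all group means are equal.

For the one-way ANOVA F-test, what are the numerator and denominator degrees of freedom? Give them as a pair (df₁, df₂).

degrees of freedom = [3, 33]

k = 4 groups, N = 37 total
df = (k−1, N−k) = (4−1, 37−4) = (3, 33)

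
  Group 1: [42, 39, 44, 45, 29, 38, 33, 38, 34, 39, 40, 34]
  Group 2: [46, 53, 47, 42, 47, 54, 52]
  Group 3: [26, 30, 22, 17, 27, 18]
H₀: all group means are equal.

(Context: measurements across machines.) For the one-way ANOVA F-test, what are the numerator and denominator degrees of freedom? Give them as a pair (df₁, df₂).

k = 3 groups, N = 25 total
df = (k−1, N−k) = (3−1, 25−3) = (2, 22)

degrees of freedom = [2, 22]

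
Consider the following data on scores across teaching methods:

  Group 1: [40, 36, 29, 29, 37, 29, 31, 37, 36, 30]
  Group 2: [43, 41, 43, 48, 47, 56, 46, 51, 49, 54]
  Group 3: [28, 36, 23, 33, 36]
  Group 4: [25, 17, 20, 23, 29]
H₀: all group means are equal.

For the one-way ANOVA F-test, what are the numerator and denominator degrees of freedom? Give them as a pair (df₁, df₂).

degrees of freedom = [3, 26]

k = 4 groups, N = 30 total
df = (k−1, N−k) = (4−1, 30−4) = (3, 26)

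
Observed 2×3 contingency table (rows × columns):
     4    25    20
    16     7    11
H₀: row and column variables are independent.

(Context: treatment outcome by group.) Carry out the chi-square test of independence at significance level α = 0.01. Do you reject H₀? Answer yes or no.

reject H₀: yes

Row totals [49, 34], col totals [20, 32, 31], n=83
χ² = (4−11.81)²/11.81 + (25−18.89)²/18.89 + (20−18.30)²/18.30 + (16−8.19)²/8.19 + (7−13.11)²/13.11 + (11−12.70)²/12.70 = 17.8087
df = 2
p-value (upper-tail) = 0.00014
At α=0.01: p < α → reject H₀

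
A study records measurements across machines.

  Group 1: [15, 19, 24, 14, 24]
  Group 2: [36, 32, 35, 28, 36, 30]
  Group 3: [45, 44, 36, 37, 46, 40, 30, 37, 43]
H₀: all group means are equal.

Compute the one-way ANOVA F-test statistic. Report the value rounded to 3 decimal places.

Group means [19.20, 32.83, 39.78], grand mean 32.550
SSB = Σnᵢ(x̄ᵢ−x̄)² = 1361.761; SSW = ΣΣ(x−x̄ᵢ)² = 367.189
MSB = 1361.761/2 = 680.8806; MSW = 367.189/17 = 21.5993
F = MSB/MSW = 31.5232
df = (2, 17)

test statistic = 31.523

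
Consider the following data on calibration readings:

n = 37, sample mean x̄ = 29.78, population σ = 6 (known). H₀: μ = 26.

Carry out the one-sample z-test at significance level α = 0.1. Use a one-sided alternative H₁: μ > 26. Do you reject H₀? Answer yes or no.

SE = σ/√n = 6/√37 = 0.9864
z = (x̄−μ₀)/SE = (29.78−26)/0.9864 = 3.8321
p-value (one-sided, H₁ greater) = 0.00006
At α=0.1: p < α → reject H₀

reject H₀: yes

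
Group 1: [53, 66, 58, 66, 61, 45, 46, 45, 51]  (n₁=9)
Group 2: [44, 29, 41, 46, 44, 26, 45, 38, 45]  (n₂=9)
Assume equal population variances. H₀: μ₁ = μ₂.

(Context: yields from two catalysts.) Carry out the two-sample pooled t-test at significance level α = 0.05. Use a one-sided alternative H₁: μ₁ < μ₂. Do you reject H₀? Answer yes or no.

reject H₀: no

x̄₁=54.556, s₁=8.560, n₁=9
x̄₂=39.778, s₂=7.412, n₂=9
s_p² = [8·8.560² + 8·7.412²]/16 = 64.1111
SE = √(s_p²·(1/9+1/9)) = 3.7745
t = (54.556−39.778)/3.7745 = 3.9152
df = 16
p-value (one-sided, H₁ less) = 0.99938
At α=0.05: p ≥ α → fail to reject H₀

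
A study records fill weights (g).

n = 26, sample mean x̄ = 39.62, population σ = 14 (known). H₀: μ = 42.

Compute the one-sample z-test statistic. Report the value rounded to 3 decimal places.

test statistic = -0.867

SE = σ/√n = 14/√26 = 2.7456
z = (x̄−μ₀)/SE = (39.62−42)/2.7456 = -0.8668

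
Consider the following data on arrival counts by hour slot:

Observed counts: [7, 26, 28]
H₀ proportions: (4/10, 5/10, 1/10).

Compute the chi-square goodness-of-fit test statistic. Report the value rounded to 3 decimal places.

n = 61; E_i = n·p_i = [24.40, 30.50, 6.10]
χ² = (7−24.40)²/24.40 + (26−30.50)²/30.50 + (28−6.10)²/6.10 = 91.6967
df = 2

test statistic = 91.697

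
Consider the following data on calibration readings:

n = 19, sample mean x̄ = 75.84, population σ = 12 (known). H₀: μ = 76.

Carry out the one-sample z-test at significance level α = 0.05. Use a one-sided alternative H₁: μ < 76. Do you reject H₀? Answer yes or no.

SE = σ/√n = 12/√19 = 2.7530
z = (x̄−μ₀)/SE = (75.84−76)/2.7530 = -0.0581
p-value (one-sided, H₁ less) = 0.47683
At α=0.05: p ≥ α → fail to reject H₀

reject H₀: no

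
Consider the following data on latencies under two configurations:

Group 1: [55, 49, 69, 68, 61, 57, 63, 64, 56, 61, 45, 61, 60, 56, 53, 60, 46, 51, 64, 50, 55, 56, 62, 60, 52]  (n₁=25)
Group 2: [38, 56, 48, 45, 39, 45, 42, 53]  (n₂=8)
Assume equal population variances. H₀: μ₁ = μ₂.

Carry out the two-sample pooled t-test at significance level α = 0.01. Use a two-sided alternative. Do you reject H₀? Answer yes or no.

x̄₁=57.360, s₁=6.330, n₁=25
x̄₂=45.750, s₂=6.364, n₂=8
s_p² = [24·6.330² + 7·6.364²]/31 = 40.1697
SE = √(s_p²·(1/25+1/8)) = 2.5745
t = (57.360−45.750)/2.5745 = 4.5096
df = 31
p-value (two-sided) = 0.00009
At α=0.01: p < α → reject H₀

reject H₀: yes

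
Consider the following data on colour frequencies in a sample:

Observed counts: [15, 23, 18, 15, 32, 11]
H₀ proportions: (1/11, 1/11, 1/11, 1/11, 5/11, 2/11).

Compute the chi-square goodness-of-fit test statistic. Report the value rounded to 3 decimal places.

n = 114; E_i = n·p_i = [10.36, 10.36, 10.36, 10.36, 51.82, 20.73]
χ² = (15−10.36)²/10.36 + (23−10.36)²/10.36 + (18−10.36)²/10.36 + (15−10.36)²/10.36 + (32−51.82)²/51.82 + (11−20.73)²/20.73 = 37.3272
df = 5

test statistic = 37.327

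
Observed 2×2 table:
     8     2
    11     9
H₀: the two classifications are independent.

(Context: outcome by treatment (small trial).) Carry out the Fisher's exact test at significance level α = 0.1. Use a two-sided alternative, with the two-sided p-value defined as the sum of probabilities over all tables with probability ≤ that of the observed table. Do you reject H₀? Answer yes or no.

reject H₀: no

Margins: r₁=10, r₂=20, c₁=19, c₂=11, n=30
p_obs = C(10,8)·C(20,11)/C(30,19); sum pmf over tables with pmf ≤ p_obs
p-value (two-sided) = 0.24647
At α=0.1: p ≥ α → fail to reject H₀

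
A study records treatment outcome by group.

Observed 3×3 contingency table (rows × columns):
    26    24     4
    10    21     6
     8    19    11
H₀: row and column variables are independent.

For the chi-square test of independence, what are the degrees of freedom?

df = (r−1)(c−1) = (3−1)·(3−1) = 4

degrees of freedom = 4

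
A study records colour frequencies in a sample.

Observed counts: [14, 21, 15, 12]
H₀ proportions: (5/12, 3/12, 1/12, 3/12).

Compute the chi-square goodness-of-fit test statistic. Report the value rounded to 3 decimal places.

test statistic = 26.877

n = 62; E_i = n·p_i = [25.83, 15.50, 5.17, 15.50]
χ² = (14−25.83)²/25.83 + (21−15.50)²/15.50 + (15−5.17)²/5.17 + (12−15.50)²/15.50 = 26.8774
df = 3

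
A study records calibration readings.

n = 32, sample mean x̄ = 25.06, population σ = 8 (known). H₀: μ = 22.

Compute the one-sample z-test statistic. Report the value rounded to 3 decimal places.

test statistic = 2.164

SE = σ/√n = 8/√32 = 1.4142
z = (x̄−μ₀)/SE = (25.06−22)/1.4142 = 2.1637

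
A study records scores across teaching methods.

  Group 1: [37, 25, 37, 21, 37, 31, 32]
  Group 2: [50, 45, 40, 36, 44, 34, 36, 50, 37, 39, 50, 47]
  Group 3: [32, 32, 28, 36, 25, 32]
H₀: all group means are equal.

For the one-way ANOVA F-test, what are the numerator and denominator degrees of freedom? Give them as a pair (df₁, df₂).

k = 3 groups, N = 25 total
df = (k−1, N−k) = (3−1, 25−3) = (2, 22)

degrees of freedom = [2, 22]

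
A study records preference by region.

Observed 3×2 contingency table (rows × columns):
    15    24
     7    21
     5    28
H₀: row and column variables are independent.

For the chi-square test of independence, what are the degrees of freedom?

df = (r−1)(c−1) = (3−1)·(2−1) = 2

degrees of freedom = 2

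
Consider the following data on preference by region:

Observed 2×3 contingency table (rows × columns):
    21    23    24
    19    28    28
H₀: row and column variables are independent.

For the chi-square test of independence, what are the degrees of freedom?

degrees of freedom = 2

df = (r−1)(c−1) = (2−1)·(3−1) = 2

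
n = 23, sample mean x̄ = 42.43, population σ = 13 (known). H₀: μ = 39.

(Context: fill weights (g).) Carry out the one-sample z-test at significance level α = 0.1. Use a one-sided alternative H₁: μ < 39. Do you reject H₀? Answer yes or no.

SE = σ/√n = 13/√23 = 2.7107
z = (x̄−μ₀)/SE = (42.43−39)/2.7107 = 1.2654
p-value (one-sided, H₁ less) = 0.89713
At α=0.1: p ≥ α → fail to reject H₀

reject H₀: no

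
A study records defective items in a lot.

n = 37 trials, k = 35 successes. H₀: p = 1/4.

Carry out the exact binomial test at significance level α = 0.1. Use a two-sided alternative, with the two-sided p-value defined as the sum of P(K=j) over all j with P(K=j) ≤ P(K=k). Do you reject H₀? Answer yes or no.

Exact binomial: n=37, k=35, p₀=1/4=0.2500
P(X=j) = C(n,j)·p₀^j·(1−p₀)^(n−j); p = Σ P(X=j) over j with P(X=j) ≤ P(X=35)
p-value (two-sided) = 0.00000
At α=0.1: p < α → reject H₀

reject H₀: yes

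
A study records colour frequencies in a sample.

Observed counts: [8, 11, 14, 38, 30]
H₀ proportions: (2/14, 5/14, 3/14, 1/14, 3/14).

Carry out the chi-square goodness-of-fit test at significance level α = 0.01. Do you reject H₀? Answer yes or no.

reject H₀: yes

n = 101; E_i = n·p_i = [14.43, 36.07, 21.64, 7.21, 21.64]
χ² = (8−14.43)²/14.43 + (11−36.07)²/36.07 + (14−21.64)²/21.64 + (38−7.21)²/7.21 + (30−21.64)²/21.64 = 157.5888
df = 4
p-value (upper-tail) = 0.00000
At α=0.01: p < α → reject H₀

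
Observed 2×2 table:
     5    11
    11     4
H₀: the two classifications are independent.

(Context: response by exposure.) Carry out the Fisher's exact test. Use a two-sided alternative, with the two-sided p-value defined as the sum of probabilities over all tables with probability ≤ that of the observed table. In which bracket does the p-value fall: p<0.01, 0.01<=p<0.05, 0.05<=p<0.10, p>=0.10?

p-value bracket: 0.01<=p<0.05

Margins: r₁=16, r₂=15, c₁=16, c₂=15, n=31
p_obs = C(16,5)·C(15,11)/C(31,16); sum pmf over tables with pmf ≤ p_obs
p-value (two-sided) = 0.03195
→ bracket: 0.01<=p<0.05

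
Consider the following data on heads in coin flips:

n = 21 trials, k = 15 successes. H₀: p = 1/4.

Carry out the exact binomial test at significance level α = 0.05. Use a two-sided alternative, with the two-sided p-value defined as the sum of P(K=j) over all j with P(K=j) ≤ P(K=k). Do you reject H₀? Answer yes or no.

Exact binomial: n=21, k=15, p₀=1/4=0.2500
P(X=j) = C(n,j)·p₀^j·(1−p₀)^(n−j); p = Σ P(X=j) over j with P(X=j) ≤ P(X=15)
p-value (two-sided) = 0.00001
At α=0.05: p < α → reject H₀

reject H₀: yes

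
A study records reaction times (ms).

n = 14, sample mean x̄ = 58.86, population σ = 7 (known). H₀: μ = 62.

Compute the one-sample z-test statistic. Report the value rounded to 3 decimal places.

test statistic = -1.678

SE = σ/√n = 7/√14 = 1.8708
z = (x̄−μ₀)/SE = (58.86−62)/1.8708 = -1.6784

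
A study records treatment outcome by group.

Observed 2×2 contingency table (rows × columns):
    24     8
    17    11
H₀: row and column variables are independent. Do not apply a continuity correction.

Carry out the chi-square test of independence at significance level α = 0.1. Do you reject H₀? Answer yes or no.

reject H₀: no

Row totals [32, 28], col totals [41, 19], n=60
χ² = (24−21.87)²/21.87 + (8−10.13)²/10.13 + (17−19.13)²/19.13 + (11−8.87)²/8.87 = 1.4084
df = 1
p-value (upper-tail) = 0.23532
At α=0.1: p ≥ α → fail to reject H₀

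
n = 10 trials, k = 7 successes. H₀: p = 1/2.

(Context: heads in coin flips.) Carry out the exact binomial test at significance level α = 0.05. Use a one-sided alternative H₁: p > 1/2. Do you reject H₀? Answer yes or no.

Exact binomial: n=10, k=7, p₀=1/2=0.5000
P(X≥7) from Σ C(n,i)·p₀^i·(1−p₀)^(n−i)
p-value (one-sided, H₁ greater) = 0.17188
At α=0.05: p ≥ α → fail to reject H₀

reject H₀: no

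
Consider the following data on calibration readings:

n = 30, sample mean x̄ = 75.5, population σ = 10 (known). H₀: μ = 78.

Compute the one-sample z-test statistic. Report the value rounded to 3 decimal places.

SE = σ/√n = 10/√30 = 1.8257
z = (x̄−μ₀)/SE = (75.5−78)/1.8257 = -1.3693

test statistic = -1.369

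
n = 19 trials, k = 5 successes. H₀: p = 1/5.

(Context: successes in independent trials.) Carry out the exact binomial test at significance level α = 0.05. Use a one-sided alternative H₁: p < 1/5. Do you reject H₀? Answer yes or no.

reject H₀: no

Exact binomial: n=19, k=5, p₀=1/5=0.2000
P(X≤5) from Σ C(n,i)·p₀^i·(1−p₀)^(n−i)
p-value (one-sided, H₁ less) = 0.83694
At α=0.05: p ≥ α → fail to reject H₀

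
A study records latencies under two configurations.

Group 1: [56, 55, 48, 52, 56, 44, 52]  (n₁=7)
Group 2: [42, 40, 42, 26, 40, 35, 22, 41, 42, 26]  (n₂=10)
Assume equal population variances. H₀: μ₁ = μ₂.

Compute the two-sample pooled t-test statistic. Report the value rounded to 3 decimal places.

test statistic = 4.895

x̄₁=51.857, s₁=4.488, n₁=7
x̄₂=35.600, s₂=7.891, n₂=10
s_p² = [6·4.488² + 9·7.891²]/15 = 45.4171
SE = √(s_p²·(1/7+1/10)) = 3.3211
t = (51.857−35.600)/3.3211 = 4.8951
df = 15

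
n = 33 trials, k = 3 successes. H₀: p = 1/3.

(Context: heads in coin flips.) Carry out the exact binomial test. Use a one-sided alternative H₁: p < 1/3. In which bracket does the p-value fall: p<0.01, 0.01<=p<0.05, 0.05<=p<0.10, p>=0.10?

p-value bracket: p<0.01

Exact binomial: n=33, k=3, p₀=1/3=0.3333
P(X≤3) from Σ C(n,i)·p₀^i·(1−p₀)^(n−i)
p-value (one-sided, H₁ less) = 0.00128
→ bracket: p<0.01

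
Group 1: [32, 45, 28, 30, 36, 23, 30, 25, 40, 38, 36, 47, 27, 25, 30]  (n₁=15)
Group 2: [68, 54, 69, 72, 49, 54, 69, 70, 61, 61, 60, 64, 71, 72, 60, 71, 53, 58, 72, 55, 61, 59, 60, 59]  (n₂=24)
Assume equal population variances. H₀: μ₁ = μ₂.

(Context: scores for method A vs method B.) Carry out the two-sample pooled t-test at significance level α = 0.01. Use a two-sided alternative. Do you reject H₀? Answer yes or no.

x̄₁=32.800, s₁=7.311, n₁=15
x̄₂=62.583, s₂=7.015, n₂=24
s_p² = [14·7.311² + 23·7.015²]/37 = 50.8171
SE = √(s_p²·(1/15+1/24)) = 2.3463
t = (32.800−62.583)/2.3463 = -12.6937
df = 37
p-value (two-sided) = 0.00000
At α=0.01: p < α → reject H₀

reject H₀: yes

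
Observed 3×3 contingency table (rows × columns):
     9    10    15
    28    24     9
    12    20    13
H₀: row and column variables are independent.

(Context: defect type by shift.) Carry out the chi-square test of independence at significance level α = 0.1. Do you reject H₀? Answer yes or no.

reject H₀: yes

Row totals [34, 61, 45], col totals [49, 54, 37], n=140
χ² = (9−11.90)²/11.90 + (10−13.11)²/13.11 + (15−8.99)²/8.99 + (28−21.35)²/21.35 + (24−23.53)²/23.53 + (9−16.12)²/16.12 + (12−15.75)²/15.75 + (20−17.36)²/17.36 + (13−11.89)²/11.89 = 12.0966
df = 4
p-value (upper-tail) = 0.01665
At α=0.1: p < α → reject H₀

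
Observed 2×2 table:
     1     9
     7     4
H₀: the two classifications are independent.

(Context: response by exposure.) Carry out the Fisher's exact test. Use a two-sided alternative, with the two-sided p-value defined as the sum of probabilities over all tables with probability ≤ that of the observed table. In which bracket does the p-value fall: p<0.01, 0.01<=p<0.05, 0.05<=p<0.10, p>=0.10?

Margins: r₁=10, r₂=11, c₁=8, c₂=13, n=21
p_obs = C(10,1)·C(11,7)/C(21,8); sum pmf over tables with pmf ≤ p_obs
p-value (two-sided) = 0.02374
→ bracket: 0.01<=p<0.05

p-value bracket: 0.01<=p<0.05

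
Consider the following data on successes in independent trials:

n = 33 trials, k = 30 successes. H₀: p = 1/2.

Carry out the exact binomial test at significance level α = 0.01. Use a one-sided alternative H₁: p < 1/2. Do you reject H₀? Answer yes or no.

reject H₀: no

Exact binomial: n=33, k=30, p₀=1/2=0.5000
P(X≤30) from Σ C(n,i)·p₀^i·(1−p₀)^(n−i)
p-value (one-sided, H₁ less) = 1.00000
At α=0.01: p ≥ α → fail to reject H₀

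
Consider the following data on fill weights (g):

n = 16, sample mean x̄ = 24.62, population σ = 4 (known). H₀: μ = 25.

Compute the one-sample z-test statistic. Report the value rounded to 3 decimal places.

SE = σ/√n = 4/√16 = 1.0000
z = (x̄−μ₀)/SE = (24.62−25)/1.0000 = -0.3800

test statistic = -0.380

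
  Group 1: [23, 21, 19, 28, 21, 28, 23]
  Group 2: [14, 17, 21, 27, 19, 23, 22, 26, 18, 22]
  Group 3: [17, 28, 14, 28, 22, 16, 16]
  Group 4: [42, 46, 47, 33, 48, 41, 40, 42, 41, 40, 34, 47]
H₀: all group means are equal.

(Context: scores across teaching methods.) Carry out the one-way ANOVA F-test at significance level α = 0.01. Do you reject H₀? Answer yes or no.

Group means [23.29, 20.90, 20.14, 41.75], grand mean 28.167
SSB = Σnᵢ(x̄ᵢ−x̄)² = 3359.564; SSW = ΣΣ(x−x̄ᵢ)² = 683.436
MSB = 3359.564/3 = 1119.8548; MSW = 683.436/32 = 21.3574
F = MSB/MSW = 52.4341
df = (3, 32)
p-value (upper-tail) = 0.00000
At α=0.01: p < α → reject H₀

reject H₀: yes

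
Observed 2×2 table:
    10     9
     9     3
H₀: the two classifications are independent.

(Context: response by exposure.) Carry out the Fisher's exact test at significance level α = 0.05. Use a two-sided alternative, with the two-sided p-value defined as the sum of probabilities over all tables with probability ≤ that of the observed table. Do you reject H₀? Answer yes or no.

Margins: r₁=19, r₂=12, c₁=19, c₂=12, n=31
p_obs = C(19,10)·C(12,9)/C(31,19); sum pmf over tables with pmf ≤ p_obs
p-value (two-sided) = 0.27445
At α=0.05: p ≥ α → fail to reject H₀

reject H₀: no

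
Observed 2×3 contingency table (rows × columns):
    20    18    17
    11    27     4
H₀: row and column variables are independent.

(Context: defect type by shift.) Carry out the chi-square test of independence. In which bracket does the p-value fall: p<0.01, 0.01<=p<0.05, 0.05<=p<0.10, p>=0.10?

p-value bracket: p<0.01

Row totals [55, 42], col totals [31, 45, 21], n=97
χ² = (20−17.58)²/17.58 + (18−25.52)²/25.52 + (17−11.91)²/11.91 + (11−13.42)²/13.42 + (27−19.48)²/19.48 + (4−9.09)²/9.09 = 10.9143
df = 2
p-value (upper-tail) = 0.00427
→ bracket: p<0.01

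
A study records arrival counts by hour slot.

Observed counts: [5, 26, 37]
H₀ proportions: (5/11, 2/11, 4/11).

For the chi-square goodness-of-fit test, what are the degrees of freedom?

df = k − 1 = 3 − 1 = 2

degrees of freedom = 2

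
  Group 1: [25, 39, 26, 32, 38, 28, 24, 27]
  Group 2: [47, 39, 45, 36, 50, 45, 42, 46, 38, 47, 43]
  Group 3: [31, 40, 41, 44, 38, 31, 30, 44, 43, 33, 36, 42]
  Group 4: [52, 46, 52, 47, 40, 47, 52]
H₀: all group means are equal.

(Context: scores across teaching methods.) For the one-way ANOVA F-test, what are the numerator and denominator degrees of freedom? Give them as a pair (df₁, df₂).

degrees of freedom = [3, 34]

k = 4 groups, N = 38 total
df = (k−1, N−k) = (4−1, 38−4) = (3, 34)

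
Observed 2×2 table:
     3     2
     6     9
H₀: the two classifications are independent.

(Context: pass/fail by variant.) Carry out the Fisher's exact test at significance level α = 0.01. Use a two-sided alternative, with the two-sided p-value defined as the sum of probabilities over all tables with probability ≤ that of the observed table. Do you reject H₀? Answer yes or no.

reject H₀: no

Margins: r₁=5, r₂=15, c₁=9, c₂=11, n=20
p_obs = C(5,3)·C(15,6)/C(20,9); sum pmf over tables with pmf ≤ p_obs
p-value (two-sided) = 0.61687
At α=0.01: p ≥ α → fail to reject H₀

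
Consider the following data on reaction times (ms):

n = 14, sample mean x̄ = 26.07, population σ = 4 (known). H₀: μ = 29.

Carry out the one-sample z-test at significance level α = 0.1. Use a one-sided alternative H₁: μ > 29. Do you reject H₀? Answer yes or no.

SE = σ/√n = 4/√14 = 1.0690
z = (x̄−μ₀)/SE = (26.07−29)/1.0690 = -2.7408
p-value (one-sided, H₁ greater) = 0.99694
At α=0.1: p ≥ α → fail to reject H₀

reject H₀: no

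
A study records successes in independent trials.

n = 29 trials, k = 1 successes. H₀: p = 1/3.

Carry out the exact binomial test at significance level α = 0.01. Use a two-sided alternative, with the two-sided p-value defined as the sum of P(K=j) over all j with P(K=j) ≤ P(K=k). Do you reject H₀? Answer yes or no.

Exact binomial: n=29, k=1, p₀=1/3=0.3333
P(X=j) = C(n,j)·p₀^j·(1−p₀)^(n−j); p = Σ P(X=j) over j with P(X=j) ≤ P(X=1)
p-value (two-sided) = 0.00022
At α=0.01: p < α → reject H₀

reject H₀: yes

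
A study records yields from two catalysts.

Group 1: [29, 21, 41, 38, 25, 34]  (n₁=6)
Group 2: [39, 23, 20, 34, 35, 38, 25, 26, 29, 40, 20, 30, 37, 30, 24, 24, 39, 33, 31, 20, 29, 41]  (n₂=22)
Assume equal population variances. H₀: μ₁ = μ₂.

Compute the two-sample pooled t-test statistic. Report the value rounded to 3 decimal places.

x̄₁=31.333, s₁=7.711, n₁=6
x̄₂=30.318, s₂=6.931, n₂=22
s_p² = [5·7.711² + 21·6.931²]/26 = 50.2348
SE = √(s_p²·(1/6+1/22)) = 3.2643
t = (31.333−30.318)/3.2643 = 0.3110
df = 26

test statistic = 0.311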